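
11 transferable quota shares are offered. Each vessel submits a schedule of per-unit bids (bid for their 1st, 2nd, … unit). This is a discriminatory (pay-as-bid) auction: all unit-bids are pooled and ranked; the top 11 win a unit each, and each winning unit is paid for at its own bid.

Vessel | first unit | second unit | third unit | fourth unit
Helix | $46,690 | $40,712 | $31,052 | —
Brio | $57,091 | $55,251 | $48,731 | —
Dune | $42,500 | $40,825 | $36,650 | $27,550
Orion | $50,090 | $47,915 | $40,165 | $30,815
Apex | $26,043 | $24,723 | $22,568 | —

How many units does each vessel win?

Brio 3, Dune 3, Helix 2, Orion 3

All unit-bids, highest first — top 11: 57,091 (Brio-1), 55,251 (Brio-2), 50,090 (Orion-1), 48,731 (Brio-3), 47,915 (Orion-2), 46,690 (Helix-1), 42,500 (Dune-1), 40,825 (Dune-2), 40,712 (Helix-2), 40,165 (Orion-3), 36,650 (Dune-3)
Next rejected bid: $31,052 (not a price — pay-as-bid).
Allocation: Brio 3, Dune 3, Helix 2, Orion 3.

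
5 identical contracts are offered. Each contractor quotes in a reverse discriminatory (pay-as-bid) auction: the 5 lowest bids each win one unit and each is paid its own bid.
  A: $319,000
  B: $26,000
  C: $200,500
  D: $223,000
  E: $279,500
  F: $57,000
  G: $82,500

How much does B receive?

Bids ranked low→high: 26,000 (B), 57,000 (F), 82,500 (G), 200,500 (C), 223,000 (D), 279,500 (E), 319,000 (A)
The 5 lowest are B, F, G, C, D.
B wins → own bid $26,000.

B is paid $26,000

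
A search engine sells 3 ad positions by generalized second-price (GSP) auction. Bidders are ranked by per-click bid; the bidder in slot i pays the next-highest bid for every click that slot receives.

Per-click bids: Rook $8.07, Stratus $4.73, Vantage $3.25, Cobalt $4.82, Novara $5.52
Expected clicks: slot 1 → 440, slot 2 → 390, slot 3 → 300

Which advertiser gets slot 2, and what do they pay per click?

Ranked by bid: $8.07 (Rook) > $5.52 (Novara) > $4.82 (Cobalt) > $4.73 (Stratus) > …
Slot 2 goes to the second-ranked bidder, Novara, who pays the next bid down: $4.82/click.

Novara; $4.82 per click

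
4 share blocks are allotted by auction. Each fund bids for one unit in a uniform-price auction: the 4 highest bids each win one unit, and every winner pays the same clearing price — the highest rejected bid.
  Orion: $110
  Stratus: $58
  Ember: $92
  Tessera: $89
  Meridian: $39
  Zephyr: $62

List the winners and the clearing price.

Sorting: 110 (Orion), 92 (Ember), 89 (Tessera), 62 (Zephyr), 58 (Stratus), 39 (Meridian)
Top 4: Orion, Ember, Tessera, Zephyr.
Clearing price = highest rejected bid = $58.

Orion, Ember, Tessera, Zephyr; each pays $58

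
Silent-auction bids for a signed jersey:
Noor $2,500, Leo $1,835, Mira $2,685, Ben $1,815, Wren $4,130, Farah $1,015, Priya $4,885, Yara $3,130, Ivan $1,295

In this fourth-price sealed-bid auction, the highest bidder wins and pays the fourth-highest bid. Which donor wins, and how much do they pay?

Fourth-price sealed-bid auction: the highest bidder wins and pays the fourth-highest bid.
Bids ranked: 4,885 (Priya) > 4,130 (Wren) > 3,130 (Yara) > 2,685 (Mira) > 2,500 (Noor) > 1,835 (Leo) > …
Priya is highest; pays the fourth-highest bid, $2,685.

Priya pays $2,685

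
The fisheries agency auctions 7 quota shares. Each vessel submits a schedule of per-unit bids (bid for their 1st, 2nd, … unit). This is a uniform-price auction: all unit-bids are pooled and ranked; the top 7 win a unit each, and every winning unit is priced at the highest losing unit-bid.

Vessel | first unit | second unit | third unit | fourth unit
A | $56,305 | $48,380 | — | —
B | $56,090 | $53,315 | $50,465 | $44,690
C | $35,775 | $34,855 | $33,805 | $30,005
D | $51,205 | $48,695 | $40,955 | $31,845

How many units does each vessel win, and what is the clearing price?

Merging the schedules and taking the best 7: 56,305 (A-1), 56,090 (B-1), 53,315 (B-2), 51,205 (D-1), 50,465 (B-3), 48,695 (D-2), 48,380 (A-2)
The (k+1)-th unit-bid is $44,690.
Allocation: A 2, B 3, D 2.

A 2, B 3, D 2; clearing price $44,690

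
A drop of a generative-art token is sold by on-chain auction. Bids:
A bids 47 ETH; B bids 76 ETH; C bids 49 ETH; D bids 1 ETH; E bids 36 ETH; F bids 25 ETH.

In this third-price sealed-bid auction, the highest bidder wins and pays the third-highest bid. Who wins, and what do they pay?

B pays 47 ETH

Bids in order: 76 (B) > 49 (C) > 47 (A) > 36 (E) > 25 (F) > 1 (D)
B is highest; pays the third-highest bid, 47 ETH.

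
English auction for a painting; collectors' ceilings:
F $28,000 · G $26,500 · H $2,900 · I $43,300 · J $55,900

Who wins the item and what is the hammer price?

Sorting limits: 55,900 (J) > 43,300 (I) > 28,000 (F) > 26,500 (G) > 2,900 (H)
Bidding ends when I exits at $43,300; J takes it.

J wins at $43,300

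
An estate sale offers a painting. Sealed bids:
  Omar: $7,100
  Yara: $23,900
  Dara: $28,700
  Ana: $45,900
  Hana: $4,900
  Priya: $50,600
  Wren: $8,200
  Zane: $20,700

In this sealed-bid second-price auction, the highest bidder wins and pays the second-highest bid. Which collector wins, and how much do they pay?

Priya pays $45,900

Sealed-bid second-price auction: the highest bidder wins and pays the second-highest bid.
Bids ranked: 50,600 (Priya) > 45,900 (Ana) > 28,700 (Dara) > 23,900 (Yara) > 20,700 (Zane) > 8,200 (Wren) > …
Priya is highest; pays the second-highest bid, $45,900.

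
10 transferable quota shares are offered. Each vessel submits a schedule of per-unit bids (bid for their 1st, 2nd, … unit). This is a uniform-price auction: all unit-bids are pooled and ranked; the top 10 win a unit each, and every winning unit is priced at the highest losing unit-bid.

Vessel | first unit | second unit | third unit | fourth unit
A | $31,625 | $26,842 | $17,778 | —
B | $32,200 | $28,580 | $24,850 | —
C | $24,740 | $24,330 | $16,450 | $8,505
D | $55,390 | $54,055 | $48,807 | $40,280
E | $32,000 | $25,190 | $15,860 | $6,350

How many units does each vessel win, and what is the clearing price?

A 2, B 2, D 4, E 2; clearing price $24,850

All unit-bids, highest first — top 10: 55,390 (D-1), 54,055 (D-2), 48,807 (D-3), 40,280 (D-4), 32,200 (B-1), 32,000 (E-1), 31,625 (A-1), 28,580 (B-2), 26,842 (A-2), 25,190 (E-2)
First bid not allocated: $24,850.
Allocation: A 2, B 2, D 4, E 2.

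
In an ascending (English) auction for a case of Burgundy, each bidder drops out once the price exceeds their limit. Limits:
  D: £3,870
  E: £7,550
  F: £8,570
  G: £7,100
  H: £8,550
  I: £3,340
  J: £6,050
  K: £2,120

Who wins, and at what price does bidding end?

Limits ranked: 8,570 (F) > 8,550 (H) > 7,550 (E) > 7,100 (G) > 6,050 (J) > 3,870 (D) > …
Once the price passes £8,550, only F is left; the hammer falls at H's limit of £8,550.

F wins at £8,550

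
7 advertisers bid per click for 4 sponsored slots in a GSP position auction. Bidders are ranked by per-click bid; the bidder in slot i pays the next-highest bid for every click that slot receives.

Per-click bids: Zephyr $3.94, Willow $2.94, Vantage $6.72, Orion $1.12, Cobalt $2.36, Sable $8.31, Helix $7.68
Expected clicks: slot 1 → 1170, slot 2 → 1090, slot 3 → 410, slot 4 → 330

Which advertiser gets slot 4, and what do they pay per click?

Zephyr; $2.94 per click

Sorting advertisers: $8.31 (Sable) > $7.68 (Helix) > $6.72 (Vantage) > $3.94 (Zephyr) > $2.94 (Willow) > …
Slot 4 goes to the fourth-ranked bidder, Zephyr, who pays the next bid down: $2.94/click.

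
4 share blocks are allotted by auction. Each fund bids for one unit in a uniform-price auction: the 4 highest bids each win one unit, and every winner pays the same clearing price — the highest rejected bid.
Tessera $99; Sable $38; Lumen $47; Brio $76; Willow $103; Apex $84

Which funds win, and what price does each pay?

Willow, Tessera, Apex, Brio; each pays $47

Bids ranked high→low: 103 (Willow), 99 (Tessera), 84 (Apex), 76 (Brio), 47 (Lumen), 38 (Sable)
The 4 highest are Willow, Tessera, Apex, Brio.
First losing bid is Lumen's $47, which sets the uniform price.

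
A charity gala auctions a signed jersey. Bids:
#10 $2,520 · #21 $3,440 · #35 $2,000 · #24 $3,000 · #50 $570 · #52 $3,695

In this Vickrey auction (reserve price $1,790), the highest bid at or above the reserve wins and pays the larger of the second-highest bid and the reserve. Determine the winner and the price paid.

#52 pays $3,440

Vickrey auction (reserve price $1,790): the highest bid at or above the reserve wins and pays the larger of the second-highest bid and the reserve.
Sorting bids: 3,695 (#52) > 3,440 (#21) > 3,000 (#24) > 2,520 (#10) > 2,000 (#35) > 570 (#50)
#52 has the top bid at or above the reserve ($3,695).
max(second-highest $3,440, reserve $1,790) = $3,440; the reserve does not bind.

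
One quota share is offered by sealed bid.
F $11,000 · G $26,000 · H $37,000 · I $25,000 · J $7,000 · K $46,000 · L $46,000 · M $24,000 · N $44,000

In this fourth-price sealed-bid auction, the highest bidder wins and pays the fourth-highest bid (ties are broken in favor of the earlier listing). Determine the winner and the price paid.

Bids ranked: 46,000 (K) > 46,000 (L) > 44,000 (N) > 37,000 (H) > 26,000 (G) > 25,000 (I) > …
K and L tie at $46,000; tie-break gives it to K.
K is highest; pays the fourth-highest bid, $37,000.

K pays $37,000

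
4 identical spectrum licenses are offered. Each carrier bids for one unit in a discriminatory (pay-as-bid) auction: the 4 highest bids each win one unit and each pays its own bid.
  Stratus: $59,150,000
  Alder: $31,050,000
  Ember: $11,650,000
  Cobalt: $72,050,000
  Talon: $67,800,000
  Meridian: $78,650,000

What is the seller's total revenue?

Bids ranked high→low: 78,650,000 (Meridian), 72,050,000 (Cobalt), 67,800,000 (Talon), 59,150,000 (Stratus), 31,050,000 (Alder), 11,650,000 (Ember)
Top 4: Meridian, Cobalt, Talon, Stratus.
Total revenue = 78,650,000 + 72,050,000 + 67,800,000 + 59,150,000 = $277,650,000.

Total revenue: $277,650,000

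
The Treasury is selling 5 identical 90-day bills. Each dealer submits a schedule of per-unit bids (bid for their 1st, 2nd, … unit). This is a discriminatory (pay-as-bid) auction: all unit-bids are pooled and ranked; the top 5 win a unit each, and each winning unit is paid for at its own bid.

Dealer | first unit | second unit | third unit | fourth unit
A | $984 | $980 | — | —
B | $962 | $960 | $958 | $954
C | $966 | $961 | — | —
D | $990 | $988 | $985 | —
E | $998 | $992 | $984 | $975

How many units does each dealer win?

D 3, E 2

Merging the schedules and taking the best 5: 998 (E-1), 992 (E-2), 990 (D-1), 988 (D-2), 985 (D-3)
Next rejected bid: $984 (not a price — pay-as-bid).
Allocation: D 3, E 2.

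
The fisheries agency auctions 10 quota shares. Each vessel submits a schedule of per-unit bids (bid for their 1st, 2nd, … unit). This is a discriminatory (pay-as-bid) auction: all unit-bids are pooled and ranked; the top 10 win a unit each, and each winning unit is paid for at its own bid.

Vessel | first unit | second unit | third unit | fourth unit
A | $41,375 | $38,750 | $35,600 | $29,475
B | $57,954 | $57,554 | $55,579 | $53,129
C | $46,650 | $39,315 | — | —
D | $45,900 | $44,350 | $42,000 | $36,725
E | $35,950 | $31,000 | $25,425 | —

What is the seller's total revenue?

All unit-bids, highest first — top 10: 57,954 (B-1), 57,554 (B-2), 55,579 (B-3), 53,129 (B-4), 46,650 (C-1), 45,900 (D-1), 44,350 (D-2), 42,000 (D-3), 41,375 (A-1), 39,315 (C-2)
Next rejected bid: $38,750 (not a price — pay-as-bid).
Each winning unit pays its own bid.
Revenue = 57,954 + 57,554 + 55,579 + 53,129 + 46,650 + 45,900 + 44,350 + 42,000 + 41,375 + 39,315 = $483,806.

Total revenue: $483,806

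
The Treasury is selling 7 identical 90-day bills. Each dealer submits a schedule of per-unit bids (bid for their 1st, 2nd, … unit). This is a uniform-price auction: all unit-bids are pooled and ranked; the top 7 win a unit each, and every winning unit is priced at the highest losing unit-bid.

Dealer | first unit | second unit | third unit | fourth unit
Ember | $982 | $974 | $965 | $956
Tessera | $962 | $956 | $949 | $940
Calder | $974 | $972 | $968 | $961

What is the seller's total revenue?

Total revenue: $6,727

Pooled unit-bids ranked (top 7): 982 (Ember-1), 974 (Ember-2), 974 (Calder-1), 972 (Calder-2), 968 (Calder-3), 965 (Ember-3), 962 (Tessera-1)
The (k+1)-th unit-bid is $961.
Allocation: Calder 3, Ember 3, Tessera 1. Every unit priced at $961.
Revenue = 7 × 961 = $6,727.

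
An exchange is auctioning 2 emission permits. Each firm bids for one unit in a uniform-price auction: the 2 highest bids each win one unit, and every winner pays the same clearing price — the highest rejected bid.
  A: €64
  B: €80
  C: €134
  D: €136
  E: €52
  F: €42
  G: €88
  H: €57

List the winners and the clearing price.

Bids ranked high→low: 136 (D), 134 (C), 88 (G), 80 (B), …
The 2 highest are D, C.
Highest unsuccessful bid: €88 → clearing price.

D, C; each pays €88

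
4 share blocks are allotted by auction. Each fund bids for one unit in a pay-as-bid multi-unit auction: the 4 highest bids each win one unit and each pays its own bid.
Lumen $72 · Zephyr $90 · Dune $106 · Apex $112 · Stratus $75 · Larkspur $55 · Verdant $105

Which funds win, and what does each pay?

Bids ranked high→low: 112 (Apex), 106 (Dune), 105 (Verdant), 90 (Zephyr), 75 (Stratus), 72 (Lumen), …
Top 4: Apex, Dune, Verdant, Zephyr.
Each winner pays its own bid: Apex $112, Dune $106, Verdant $105, Zephyr $90.

Apex $112, Dune $106, Verdant $105, Zephyr $90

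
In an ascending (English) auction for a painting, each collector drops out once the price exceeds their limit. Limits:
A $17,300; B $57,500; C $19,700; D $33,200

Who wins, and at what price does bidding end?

B wins at $33,200

Sorting limits: 57,500 (B) > 33,200 (D) > 19,700 (C) > 17,300 (A)
Bidding ends when D exits at $33,200; B takes it.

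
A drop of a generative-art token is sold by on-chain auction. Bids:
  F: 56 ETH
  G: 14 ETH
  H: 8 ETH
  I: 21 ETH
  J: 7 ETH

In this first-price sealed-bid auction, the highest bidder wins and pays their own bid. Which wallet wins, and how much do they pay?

Rule: the highest bidder wins and pays their own bid.
Bids ranked: 56 (F) > 21 (I) > 14 (G) > 8 (H) > 7 (J)
First-price: F pays what they bid, 56 ETH.

F pays 56 ETH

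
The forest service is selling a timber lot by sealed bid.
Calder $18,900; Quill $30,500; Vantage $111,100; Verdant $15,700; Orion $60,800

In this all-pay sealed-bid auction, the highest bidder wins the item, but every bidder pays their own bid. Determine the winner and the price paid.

Vantage pays $111,100

Rule: the highest bidder wins the item, but every bidder pays their own bid.
Bids in order: 111,100 (Vantage) > 60,800 (Orion) > 30,500 (Quill) > 18,900 (Calder) > 15,700 (Verdant)
Vantage is highest and takes the item; every bidder forfeits their bid.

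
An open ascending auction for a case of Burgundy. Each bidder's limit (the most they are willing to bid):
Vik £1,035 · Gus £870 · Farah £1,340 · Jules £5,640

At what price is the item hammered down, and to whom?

Sorting limits: 5,640 (Jules) > 1,340 (Farah) > 1,035 (Vik) > 870 (Gus)
Once the price passes £1,340, only Jules is left; the hammer falls at Farah's limit of £1,340.

Jules wins at £1,340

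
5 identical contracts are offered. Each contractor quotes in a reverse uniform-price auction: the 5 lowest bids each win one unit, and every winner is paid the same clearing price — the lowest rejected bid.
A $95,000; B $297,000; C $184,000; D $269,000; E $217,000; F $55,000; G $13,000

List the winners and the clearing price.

Bids ranked low→high: 13,000 (G), 55,000 (F), 95,000 (A), 184,000 (C), 217,000 (E), 269,000 (D), 297,000 (B)
Winners (5 units): G, F, A, C, E.
Clearing price = lowest rejected bid = $269,000.

G, F, A, C, E; each is paid $269,000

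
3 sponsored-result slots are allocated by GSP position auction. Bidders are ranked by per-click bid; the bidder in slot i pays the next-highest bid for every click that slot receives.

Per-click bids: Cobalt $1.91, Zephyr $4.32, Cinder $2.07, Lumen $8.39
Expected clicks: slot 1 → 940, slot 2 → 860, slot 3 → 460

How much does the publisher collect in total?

Total revenue: $6719.60

Per-click bids in order: $8.39 (Lumen) > $4.32 (Zephyr) > $2.07 (Cinder) > $1.91 (Cobalt)
Slot 1: Lumen pays $4.32 × 940 = $4060.80
Slot 2: Zephyr pays $2.07 × 860 = $1780.20
Slot 3: Cinder pays $1.91 × 460 = $878.60
Total = $6719.60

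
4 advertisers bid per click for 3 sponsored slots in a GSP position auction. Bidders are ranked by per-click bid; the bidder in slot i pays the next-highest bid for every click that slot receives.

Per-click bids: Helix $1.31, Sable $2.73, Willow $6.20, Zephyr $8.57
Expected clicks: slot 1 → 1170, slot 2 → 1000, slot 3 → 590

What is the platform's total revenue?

Total revenue: $10756.90

Sorting advertisers: $8.57 (Zephyr) > $6.20 (Willow) > $2.73 (Sable) > $1.31 (Helix)
Slot 1: Zephyr pays $6.20 × 1170 = $7254.00
Slot 2: Willow pays $2.73 × 1000 = $2730.00
Slot 3: Sable pays $1.31 × 590 = $772.90
Total = $10756.90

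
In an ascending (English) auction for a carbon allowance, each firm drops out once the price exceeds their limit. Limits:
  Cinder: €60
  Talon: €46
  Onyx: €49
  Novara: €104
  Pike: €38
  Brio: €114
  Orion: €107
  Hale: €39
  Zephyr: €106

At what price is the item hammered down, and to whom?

Brio wins at €107

Limits ranked: 114 (Brio) > 107 (Orion) > 106 (Zephyr) > 104 (Novara) > 60 (Cinder) > 49 (Onyx) > …
Orion is the last rival to drop out, at €107; Brio remains and wins at that price.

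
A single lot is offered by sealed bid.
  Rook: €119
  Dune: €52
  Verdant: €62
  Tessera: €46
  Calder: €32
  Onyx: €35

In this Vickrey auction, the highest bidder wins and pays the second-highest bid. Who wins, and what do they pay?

Rook pays €62

Sorting bids: 119 (Rook) > 62 (Verdant) > 52 (Dune) > 46 (Tessera) > 35 (Onyx) > 32 (Calder)
Rook is highest; pays the second-highest bid, €62.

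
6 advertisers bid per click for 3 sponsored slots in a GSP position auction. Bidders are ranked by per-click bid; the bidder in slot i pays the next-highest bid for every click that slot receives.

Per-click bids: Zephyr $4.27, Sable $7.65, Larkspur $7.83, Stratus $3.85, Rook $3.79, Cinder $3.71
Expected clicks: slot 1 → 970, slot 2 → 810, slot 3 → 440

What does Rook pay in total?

Sorting advertisers: $7.83 (Larkspur) > $7.65 (Sable) > $4.27 (Zephyr) > $3.85 (Stratus) > …
Rook ranks below slot 3 → no slot, pays nothing.

Rook pays $0.00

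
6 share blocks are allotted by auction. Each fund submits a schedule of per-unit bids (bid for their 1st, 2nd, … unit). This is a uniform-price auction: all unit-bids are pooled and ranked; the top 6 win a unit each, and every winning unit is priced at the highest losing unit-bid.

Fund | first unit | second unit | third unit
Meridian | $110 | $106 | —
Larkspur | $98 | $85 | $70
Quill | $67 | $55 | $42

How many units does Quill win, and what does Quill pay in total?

Pooled unit-bids ranked (top 6): 110 (Meridian-1), 106 (Meridian-2), 98 (Larkspur-1), 85 (Larkspur-2), 70 (Larkspur-3), 67 (Quill-1)
Highest rejected unit-bid = $55.
Quill wins 1 unit(s) at $55 each.

Quill: 1 unit, pays $55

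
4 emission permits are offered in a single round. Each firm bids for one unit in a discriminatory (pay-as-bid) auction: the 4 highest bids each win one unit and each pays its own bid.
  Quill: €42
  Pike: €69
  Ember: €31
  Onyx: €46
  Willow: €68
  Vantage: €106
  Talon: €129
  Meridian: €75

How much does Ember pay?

Ember pays €0

Bids ranked high→low: 129 (Talon), 106 (Vantage), 75 (Meridian), 69 (Pike), 68 (Willow), 46 (Onyx), …
Winners (4 units): Talon, Vantage, Meridian, Pike.
Ember does not win → €0.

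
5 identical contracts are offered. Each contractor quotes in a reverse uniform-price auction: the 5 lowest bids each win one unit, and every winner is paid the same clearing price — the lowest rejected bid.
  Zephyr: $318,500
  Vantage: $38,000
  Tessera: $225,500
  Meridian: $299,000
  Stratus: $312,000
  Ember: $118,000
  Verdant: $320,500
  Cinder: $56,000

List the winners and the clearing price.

Sorting: 38,000 (Vantage), 56,000 (Cinder), 118,000 (Ember), 225,500 (Tessera), 299,000 (Meridian), 312,000 (Stratus), 318,500 (Zephyr), …
The 5 lowest are Vantage, Cinder, Ember, Tessera, Meridian.
Lowest unsuccessful bid: $312,000 → clearing price.

Vantage, Cinder, Ember, Tessera, Meridian; each is paid $312,000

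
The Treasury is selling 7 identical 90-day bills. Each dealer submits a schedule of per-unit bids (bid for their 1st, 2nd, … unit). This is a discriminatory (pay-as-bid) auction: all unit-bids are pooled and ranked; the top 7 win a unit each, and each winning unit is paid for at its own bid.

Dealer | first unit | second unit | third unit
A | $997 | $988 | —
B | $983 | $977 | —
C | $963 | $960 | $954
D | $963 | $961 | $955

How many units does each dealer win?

A 2, B 2, C 1, D 2

Pooled unit-bids ranked (top 7): 997 (A-1), 988 (A-2), 983 (B-1), 977 (B-2), 963 (C-1), 963 (D-1), 961 (D-2)
Next rejected bid: $960 (not a price — pay-as-bid).
Allocation: A 2, B 2, C 1, D 2.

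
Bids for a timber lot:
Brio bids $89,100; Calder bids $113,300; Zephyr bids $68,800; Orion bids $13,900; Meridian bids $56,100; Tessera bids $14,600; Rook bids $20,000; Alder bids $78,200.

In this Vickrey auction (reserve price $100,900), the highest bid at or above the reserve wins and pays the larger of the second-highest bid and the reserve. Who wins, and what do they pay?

Bids in order: 113,300 (Calder) > 89,100 (Brio) > 78,200 (Alder) > 68,800 (Zephyr) > 56,100 (Meridian) > 20,000 (Rook) > …
Highest eligible bid: Calder at $113,300.
Second-highest bid $89,100 is below the reserve $100,900, so the reserve binds → payment $100,900.

Calder pays $100,900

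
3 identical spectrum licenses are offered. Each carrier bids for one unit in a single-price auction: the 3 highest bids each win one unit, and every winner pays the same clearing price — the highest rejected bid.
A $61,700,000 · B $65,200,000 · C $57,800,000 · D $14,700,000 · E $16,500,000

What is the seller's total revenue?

Total revenue: $49,500,000

Bids ranked high→low: 65,200,000 (B), 61,700,000 (A), 57,800,000 (C), 16,500,000 (E), 14,700,000 (D)
Winners (3 units): B, A, C.
Clearing price = highest rejected bid = $16,500,000.
Total revenue = 3 × $16,500,000 = $49,500,000.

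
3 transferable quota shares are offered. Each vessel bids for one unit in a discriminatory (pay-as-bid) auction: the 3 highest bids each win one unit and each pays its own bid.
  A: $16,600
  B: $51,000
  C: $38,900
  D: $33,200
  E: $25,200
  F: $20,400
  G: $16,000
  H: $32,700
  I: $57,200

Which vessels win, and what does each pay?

I $57,200, B $51,000, C $38,900

Sorting: 57,200 (I), 51,000 (B), 38,900 (C), 33,200 (D), 32,700 (H), …
Winners (3 units): I, B, C.
Each winner pays its own bid: I $57,200, B $51,000, C $38,900.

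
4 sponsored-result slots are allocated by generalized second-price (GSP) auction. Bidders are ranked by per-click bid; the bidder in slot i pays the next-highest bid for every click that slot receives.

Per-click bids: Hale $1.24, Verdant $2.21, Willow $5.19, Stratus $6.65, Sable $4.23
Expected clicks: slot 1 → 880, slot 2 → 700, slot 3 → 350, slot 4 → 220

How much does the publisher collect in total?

Total revenue: $8574.50

Ranked by bid: $6.65 (Stratus) > $5.19 (Willow) > $4.23 (Sable) > $2.21 (Verdant) > $1.24 (Hale)
Slot 1: Stratus pays $5.19 × 880 = $4567.20
Slot 2: Willow pays $4.23 × 700 = $2961.00
Slot 3: Sable pays $2.21 × 350 = $773.50
Slot 4: Verdant pays $1.24 × 220 = $272.80
Total = $8574.50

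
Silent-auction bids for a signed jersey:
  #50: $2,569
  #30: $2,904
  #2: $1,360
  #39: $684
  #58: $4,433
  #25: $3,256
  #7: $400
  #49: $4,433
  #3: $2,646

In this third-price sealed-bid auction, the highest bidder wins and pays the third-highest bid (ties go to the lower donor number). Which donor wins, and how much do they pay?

#49 pays $3,256

Sorting bids: 4,433 (#49) > 4,433 (#58) > 3,256 (#25) > 2,904 (#30) > 2,646 (#3) > 2,569 (#50) > …
Tie at $4,433 → #49 wins by tie-break.
#49 wins; payment is bid #3 in the ranking = $3,256.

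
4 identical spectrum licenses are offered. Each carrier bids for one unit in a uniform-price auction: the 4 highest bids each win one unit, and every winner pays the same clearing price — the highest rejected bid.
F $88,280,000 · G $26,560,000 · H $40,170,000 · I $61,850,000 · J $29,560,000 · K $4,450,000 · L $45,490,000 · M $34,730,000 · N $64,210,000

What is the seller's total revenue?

Total revenue: $160,680,000

Bids ranked high→low: 88,280,000 (F), 64,210,000 (N), 61,850,000 (I), 45,490,000 (L), 40,170,000 (H), 34,730,000 (M), …
The 4 highest are F, N, I, L.
Clearing price = highest rejected bid = $40,170,000.
Total revenue = 4 × $40,170,000 = $160,680,000.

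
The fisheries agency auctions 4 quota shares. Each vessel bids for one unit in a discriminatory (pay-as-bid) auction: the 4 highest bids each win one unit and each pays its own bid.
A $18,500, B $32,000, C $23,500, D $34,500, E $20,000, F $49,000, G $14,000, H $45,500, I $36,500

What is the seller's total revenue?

Total revenue: $165,500

Bids ranked high→low: 49,000 (F), 45,500 (H), 36,500 (I), 34,500 (D), 32,000 (B), 23,500 (C), …
The 4 highest are F, H, I, D.
Total revenue = 49,000 + 45,500 + 36,500 + 34,500 = $165,500.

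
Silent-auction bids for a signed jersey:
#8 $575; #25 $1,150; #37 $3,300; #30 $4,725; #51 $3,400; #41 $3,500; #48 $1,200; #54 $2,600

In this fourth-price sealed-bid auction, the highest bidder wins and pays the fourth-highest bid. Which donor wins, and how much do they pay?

Sorting bids: 4,725 (#30) > 3,500 (#41) > 3,400 (#51) > 3,300 (#37) > 2,600 (#54) > 1,200 (#48) > …
#30 is highest; pays the fourth-highest bid, $3,300.

#30 pays $3,300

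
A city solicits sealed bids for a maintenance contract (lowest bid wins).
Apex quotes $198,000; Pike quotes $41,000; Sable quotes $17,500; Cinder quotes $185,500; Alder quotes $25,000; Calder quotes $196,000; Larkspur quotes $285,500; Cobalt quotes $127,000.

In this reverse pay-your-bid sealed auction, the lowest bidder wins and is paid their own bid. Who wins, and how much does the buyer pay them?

Bids ranked: 17,500 (Sable) < 25,000 (Alder) < 41,000 (Pike) < 127,000 (Cobalt) < 185,500 (Cinder) < 196,000 (Calder) < …
First-price: Sable is paid what they bid, $17,500.

Sable is paid $17,500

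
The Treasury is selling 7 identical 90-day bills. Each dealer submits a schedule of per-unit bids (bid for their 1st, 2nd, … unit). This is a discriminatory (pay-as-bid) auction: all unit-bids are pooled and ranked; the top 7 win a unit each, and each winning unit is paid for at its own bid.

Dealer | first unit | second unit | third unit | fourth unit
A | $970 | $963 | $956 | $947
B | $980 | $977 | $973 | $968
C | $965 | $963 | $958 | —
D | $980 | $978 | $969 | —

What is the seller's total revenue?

Pooled unit-bids ranked (top 7): 980 (B-1), 980 (D-1), 978 (D-2), 977 (B-2), 973 (B-3), 970 (A-1), 969 (D-3)
Next rejected bid: $968 (not a price — pay-as-bid).
Each winning unit pays its own bid.
Revenue = 980 + 980 + 978 + 977 + 973 + 970 + 969 = $6,827.

Total revenue: $6,827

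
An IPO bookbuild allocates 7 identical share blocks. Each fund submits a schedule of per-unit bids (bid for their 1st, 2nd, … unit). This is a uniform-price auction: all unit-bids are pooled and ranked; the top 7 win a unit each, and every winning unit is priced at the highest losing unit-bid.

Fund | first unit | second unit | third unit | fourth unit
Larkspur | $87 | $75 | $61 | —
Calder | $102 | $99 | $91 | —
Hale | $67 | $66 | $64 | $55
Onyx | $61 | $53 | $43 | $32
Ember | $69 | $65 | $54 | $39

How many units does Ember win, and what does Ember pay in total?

Ember: 1 unit, pays $66

All unit-bids, highest first — top 7: 102 (Calder-1), 99 (Calder-2), 91 (Calder-3), 87 (Larkspur-1), 75 (Larkspur-2), 69 (Ember-1), 67 (Hale-1)
First bid not allocated: $66.
Ember wins 1 unit(s) at $66 each.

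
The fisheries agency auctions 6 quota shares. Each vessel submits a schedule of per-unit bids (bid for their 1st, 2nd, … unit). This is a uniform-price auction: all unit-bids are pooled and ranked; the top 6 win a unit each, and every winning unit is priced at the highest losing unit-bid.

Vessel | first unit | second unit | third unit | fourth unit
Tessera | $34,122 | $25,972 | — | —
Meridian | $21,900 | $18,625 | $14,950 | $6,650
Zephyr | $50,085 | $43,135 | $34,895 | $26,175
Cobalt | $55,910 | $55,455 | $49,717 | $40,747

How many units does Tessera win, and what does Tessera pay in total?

All unit-bids, highest first — top 6: 55,910 (Cobalt-1), 55,455 (Cobalt-2), 50,085 (Zephyr-1), 49,717 (Cobalt-3), 43,135 (Zephyr-2), 40,747 (Cobalt-4)
Highest rejected unit-bid = $34,895.
Tessera wins 0 unit(s) at $34,895 each.

Tessera: 0 units, pays $0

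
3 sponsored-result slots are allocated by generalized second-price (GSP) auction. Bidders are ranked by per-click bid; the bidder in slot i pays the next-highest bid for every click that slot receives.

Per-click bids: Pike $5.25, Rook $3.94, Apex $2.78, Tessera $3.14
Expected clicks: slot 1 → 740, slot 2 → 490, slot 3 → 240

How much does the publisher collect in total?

Per-click bids in order: $5.25 (Pike) > $3.94 (Rook) > $3.14 (Tessera) > $2.78 (Apex)
Slot 1: Pike pays $3.94 × 740 = $2915.60
Slot 2: Rook pays $3.14 × 490 = $1538.60
Slot 3: Tessera pays $2.78 × 240 = $667.20
Total = $5121.40

Total revenue: $5121.40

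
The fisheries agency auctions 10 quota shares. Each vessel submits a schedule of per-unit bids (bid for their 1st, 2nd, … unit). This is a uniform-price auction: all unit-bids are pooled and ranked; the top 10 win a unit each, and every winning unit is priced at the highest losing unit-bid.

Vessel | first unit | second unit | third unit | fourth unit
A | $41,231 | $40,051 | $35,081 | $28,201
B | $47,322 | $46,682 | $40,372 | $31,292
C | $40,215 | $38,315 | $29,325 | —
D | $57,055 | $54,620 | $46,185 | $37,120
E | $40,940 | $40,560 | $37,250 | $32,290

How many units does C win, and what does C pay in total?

C: 1 unit, pays $40,051

Pooled unit-bids ranked (top 10): 57,055 (D-1), 54,620 (D-2), 47,322 (B-1), 46,682 (B-2), 46,185 (D-3), 41,231 (A-1), 40,940 (E-1), 40,560 (E-2), 40,372 (B-3), 40,215 (C-1)
The (k+1)-th unit-bid is $40,051.
C wins 1 unit(s) at $40,051 each.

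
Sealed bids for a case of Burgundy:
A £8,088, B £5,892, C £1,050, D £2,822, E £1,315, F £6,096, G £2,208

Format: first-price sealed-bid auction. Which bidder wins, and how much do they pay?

A pays £8,088

Sorting bids: 8,088 (A) > 6,096 (F) > 5,892 (B) > 2,822 (D) > 2,208 (G) > 1,315 (E) > …
First-price: A pays what they bid, £8,088.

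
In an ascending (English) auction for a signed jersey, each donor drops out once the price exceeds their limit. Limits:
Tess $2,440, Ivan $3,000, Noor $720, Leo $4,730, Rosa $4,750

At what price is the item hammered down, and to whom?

Limits in order: 4,750 (Rosa) > 4,730 (Leo) > 3,000 (Ivan) > 2,440 (Tess) > 720 (Noor)
Bidding ends when Leo exits at $4,730; Rosa takes it.

Rosa wins at $4,730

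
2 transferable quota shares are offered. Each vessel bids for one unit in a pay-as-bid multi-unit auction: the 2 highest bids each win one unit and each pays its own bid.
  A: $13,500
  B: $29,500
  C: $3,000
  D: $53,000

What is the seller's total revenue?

Total revenue: $82,500

Sorting: 53,000 (D), 29,500 (B), 13,500 (A), 3,000 (C)
Winners (2 units): D, B.
Total revenue = 53,000 + 29,500 = $82,500.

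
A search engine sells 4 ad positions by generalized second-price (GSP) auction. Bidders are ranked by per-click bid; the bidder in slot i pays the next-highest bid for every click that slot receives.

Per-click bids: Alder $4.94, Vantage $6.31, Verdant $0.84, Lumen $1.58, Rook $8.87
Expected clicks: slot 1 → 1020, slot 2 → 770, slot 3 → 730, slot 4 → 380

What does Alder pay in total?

Ranked by bid: $8.87 (Rook) > $6.31 (Vantage) > $4.94 (Alder) > $1.58 (Lumen) > $0.84 (Verdant)
Alder holds slot 3 → pays next bid $1.58 × 730 clicks = $1153.40.

Alder pays $1153.40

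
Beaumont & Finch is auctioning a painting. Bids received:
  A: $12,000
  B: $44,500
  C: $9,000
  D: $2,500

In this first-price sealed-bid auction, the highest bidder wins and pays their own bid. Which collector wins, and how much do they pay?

B pays $44,500

Rule: the highest bidder wins and pays their own bid.
Bids in order: 44,500 (B) > 12,000 (A) > 9,000 (C) > 2,500 (D)
First-price: B pays what they bid, $44,500.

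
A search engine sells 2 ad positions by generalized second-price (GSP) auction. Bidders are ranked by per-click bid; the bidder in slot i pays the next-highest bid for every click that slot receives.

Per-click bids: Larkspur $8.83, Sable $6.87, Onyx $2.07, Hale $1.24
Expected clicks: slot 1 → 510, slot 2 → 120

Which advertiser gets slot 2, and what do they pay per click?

Per-click bids in order: $8.83 (Larkspur) > $6.87 (Sable) > $2.07 (Onyx) > …
Slot 2 goes to the second-ranked bidder, Sable, who pays the next bid down: $2.07/click.

Sable; $2.07 per click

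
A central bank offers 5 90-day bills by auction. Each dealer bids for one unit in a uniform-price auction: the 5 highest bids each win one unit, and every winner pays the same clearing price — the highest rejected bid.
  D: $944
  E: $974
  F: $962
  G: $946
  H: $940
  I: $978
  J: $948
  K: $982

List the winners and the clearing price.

K, I, E, F, J; each pays $946

Bids ranked high→low: 982 (K), 978 (I), 974 (E), 962 (F), 948 (J), 946 (G), 944 (D), …
The 5 highest are K, I, E, F, J.
Highest unsuccessful bid: $946 → clearing price.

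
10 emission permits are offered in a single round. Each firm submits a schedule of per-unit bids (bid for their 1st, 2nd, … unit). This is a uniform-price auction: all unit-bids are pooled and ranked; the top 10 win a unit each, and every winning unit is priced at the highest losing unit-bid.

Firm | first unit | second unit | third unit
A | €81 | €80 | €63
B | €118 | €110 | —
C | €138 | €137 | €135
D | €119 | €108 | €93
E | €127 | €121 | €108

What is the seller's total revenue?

Total revenue: €930

All unit-bids, highest first — top 10: 138 (C-1), 137 (C-2), 135 (C-3), 127 (E-1), 121 (E-2), 119 (D-1), 118 (B-1), 110 (B-2), 108 (D-2), 108 (E-3)
Highest rejected unit-bid = €93.
Allocation: B 2, C 3, D 2, E 3. Every unit priced at €93.
Revenue = 10 × 93 = €930.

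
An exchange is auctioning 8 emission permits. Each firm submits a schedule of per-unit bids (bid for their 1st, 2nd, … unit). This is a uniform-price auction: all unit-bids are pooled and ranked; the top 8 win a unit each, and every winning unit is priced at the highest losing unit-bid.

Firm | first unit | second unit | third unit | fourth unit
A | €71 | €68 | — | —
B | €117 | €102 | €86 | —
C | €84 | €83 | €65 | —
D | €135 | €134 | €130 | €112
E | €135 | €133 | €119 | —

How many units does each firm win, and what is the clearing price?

Merging the schedules and taking the best 8: 135 (D-1), 135 (E-1), 134 (D-2), 133 (E-2), 130 (D-3), 119 (E-3), 117 (B-1), 112 (D-4)
Highest rejected unit-bid = €102.
Allocation: B 1, D 4, E 3.

B 1, D 4, E 3; clearing price €102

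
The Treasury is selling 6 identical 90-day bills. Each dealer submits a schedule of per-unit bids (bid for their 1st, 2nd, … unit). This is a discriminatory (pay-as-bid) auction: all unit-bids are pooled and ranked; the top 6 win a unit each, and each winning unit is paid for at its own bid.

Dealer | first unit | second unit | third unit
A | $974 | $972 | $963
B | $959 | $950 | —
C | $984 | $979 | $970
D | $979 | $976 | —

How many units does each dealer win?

Merging the schedules and taking the best 6: 984 (C-1), 979 (C-2), 979 (D-1), 976 (D-2), 974 (A-1), 972 (A-2)
Next rejected bid: $970 (not a price — pay-as-bid).
Allocation: A 2, C 2, D 2.

A 2, C 2, D 2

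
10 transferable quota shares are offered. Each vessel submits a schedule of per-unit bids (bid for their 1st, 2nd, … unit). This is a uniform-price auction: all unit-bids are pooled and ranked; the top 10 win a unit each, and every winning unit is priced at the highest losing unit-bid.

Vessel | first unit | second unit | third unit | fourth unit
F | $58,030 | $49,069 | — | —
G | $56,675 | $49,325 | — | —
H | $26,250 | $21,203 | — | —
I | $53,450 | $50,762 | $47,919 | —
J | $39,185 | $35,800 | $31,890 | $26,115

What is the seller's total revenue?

Pooled unit-bids ranked (top 10): 58,030 (F-1), 56,675 (G-1), 53,450 (I-1), 50,762 (I-2), 49,325 (G-2), 49,069 (F-2), 47,919 (I-3), 39,185 (J-1), 35,800 (J-2), 31,890 (J-3)
First bid not allocated: $26,250.
Allocation: F 2, G 2, I 3, J 3. Every unit priced at $26,250.
Revenue = 10 × 26,250 = $262,500.

Total revenue: $262,500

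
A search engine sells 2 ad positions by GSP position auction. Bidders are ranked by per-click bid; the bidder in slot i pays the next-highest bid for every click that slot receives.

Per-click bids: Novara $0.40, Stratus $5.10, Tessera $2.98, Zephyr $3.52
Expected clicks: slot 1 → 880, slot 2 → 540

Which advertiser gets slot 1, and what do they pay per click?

Stratus; $3.52 per click

Per-click bids in order: $5.10 (Stratus) > $3.52 (Zephyr) > $2.98 (Tessera) > …
Slot 1 goes to the first-ranked bidder, Stratus, who pays the next bid down: $3.52/click.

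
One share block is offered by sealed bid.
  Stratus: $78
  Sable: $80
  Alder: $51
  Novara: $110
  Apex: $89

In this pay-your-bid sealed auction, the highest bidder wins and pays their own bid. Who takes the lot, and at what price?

Novara pays $110

Bids in order: 110 (Novara) > 89 (Apex) > 80 (Sable) > 78 (Stratus) > 51 (Alder)
Novara has the highest bid and pays exactly that: $110.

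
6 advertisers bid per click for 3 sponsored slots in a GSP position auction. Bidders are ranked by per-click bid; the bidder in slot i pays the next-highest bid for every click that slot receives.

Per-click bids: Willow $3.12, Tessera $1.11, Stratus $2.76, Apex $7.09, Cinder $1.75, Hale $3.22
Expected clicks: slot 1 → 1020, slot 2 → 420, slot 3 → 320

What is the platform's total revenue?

Ranked by bid: $7.09 (Apex) > $3.22 (Hale) > $3.12 (Willow) > $2.76 (Stratus) > …
Slot 1: Apex pays $3.22 × 1020 = $3284.40
Slot 2: Hale pays $3.12 × 420 = $1310.40
Slot 3: Willow pays $2.76 × 320 = $883.20
Total = $5478.00

Total revenue: $5478.00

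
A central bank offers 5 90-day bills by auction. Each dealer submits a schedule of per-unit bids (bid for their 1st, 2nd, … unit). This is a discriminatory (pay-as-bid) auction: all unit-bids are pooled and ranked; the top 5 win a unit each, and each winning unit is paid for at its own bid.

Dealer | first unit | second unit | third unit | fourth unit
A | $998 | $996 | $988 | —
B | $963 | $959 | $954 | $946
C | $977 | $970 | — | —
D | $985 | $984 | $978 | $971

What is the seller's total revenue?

Total revenue: $4,951

Pooled unit-bids ranked (top 5): 998 (A-1), 996 (A-2), 988 (A-3), 985 (D-1), 984 (D-2)
Next rejected bid: $978 (not a price — pay-as-bid).
Each winning unit pays its own bid.
Revenue = 998 + 996 + 988 + 985 + 984 = $4,951.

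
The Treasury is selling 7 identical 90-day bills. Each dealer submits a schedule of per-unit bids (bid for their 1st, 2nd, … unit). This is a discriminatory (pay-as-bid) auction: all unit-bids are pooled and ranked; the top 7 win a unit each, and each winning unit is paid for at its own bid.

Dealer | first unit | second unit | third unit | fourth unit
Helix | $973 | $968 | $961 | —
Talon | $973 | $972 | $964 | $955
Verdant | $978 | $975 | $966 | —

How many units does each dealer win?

Merging the schedules and taking the best 7: 978 (Verdant-1), 975 (Verdant-2), 973 (Helix-1), 973 (Talon-1), 972 (Talon-2), 968 (Helix-2), 966 (Verdant-3)
Next rejected bid: $964 (not a price — pay-as-bid).
Allocation: Helix 2, Talon 2, Verdant 3.

Helix 2, Talon 2, Verdant 3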